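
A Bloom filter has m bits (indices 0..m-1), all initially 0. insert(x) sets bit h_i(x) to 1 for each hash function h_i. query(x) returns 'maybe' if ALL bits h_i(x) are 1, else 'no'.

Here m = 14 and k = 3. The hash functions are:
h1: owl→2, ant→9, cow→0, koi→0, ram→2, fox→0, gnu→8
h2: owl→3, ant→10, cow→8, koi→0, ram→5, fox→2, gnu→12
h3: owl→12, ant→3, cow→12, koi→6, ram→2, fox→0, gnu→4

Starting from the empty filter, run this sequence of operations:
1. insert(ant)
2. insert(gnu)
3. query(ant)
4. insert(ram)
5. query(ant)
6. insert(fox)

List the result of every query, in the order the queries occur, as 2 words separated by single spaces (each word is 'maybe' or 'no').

Answer: maybe maybe

Derivation:
Start: bits=00000000000000
Op 1: insert ant -> sets bits 3 9 10 -> bits=00010000011000
Op 2: insert gnu -> sets bits 4 8 12 -> bits=00011000111010
Op 3: query ant -> checks bit3=1, bit9=1, bit10=1 (all 1) -> maybe
Op 4: insert ram -> sets bits 2 5 -> bits=00111100111010
Op 5: query ant -> checks bit3=1, bit9=1, bit10=1 (all 1) -> maybe
Op 6: insert fox -> sets bits 0 2 -> bits=10111100111010
Query results in order: maybe maybe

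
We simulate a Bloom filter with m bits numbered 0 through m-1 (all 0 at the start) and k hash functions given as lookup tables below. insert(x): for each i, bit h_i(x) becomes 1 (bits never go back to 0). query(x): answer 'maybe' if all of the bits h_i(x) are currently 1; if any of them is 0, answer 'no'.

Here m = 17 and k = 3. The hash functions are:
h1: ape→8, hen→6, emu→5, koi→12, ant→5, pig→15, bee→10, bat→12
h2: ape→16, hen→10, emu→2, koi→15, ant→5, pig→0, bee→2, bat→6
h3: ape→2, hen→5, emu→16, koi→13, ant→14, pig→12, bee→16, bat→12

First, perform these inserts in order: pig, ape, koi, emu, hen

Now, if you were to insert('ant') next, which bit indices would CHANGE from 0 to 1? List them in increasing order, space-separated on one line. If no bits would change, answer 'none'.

Start: bits=00000000000000000
After insert 'pig': sets bits 0 12 15 -> bits=10000000000010010
After insert 'ape': sets bits 2 8 16 -> bits=10100000100010011
After insert 'koi': sets bits 12 13 15 -> bits=10100000100011011
After insert 'emu': sets bits 2 5 16 -> bits=10100100100011011
After insert 'hen': sets bits 5 6 10 -> bits=10100110101011011
insert 'ant' would touch bits 5 14; currently bit5=1, bit14=0
Bits that are 0 among those (would change 0->1): 14

Answer: 14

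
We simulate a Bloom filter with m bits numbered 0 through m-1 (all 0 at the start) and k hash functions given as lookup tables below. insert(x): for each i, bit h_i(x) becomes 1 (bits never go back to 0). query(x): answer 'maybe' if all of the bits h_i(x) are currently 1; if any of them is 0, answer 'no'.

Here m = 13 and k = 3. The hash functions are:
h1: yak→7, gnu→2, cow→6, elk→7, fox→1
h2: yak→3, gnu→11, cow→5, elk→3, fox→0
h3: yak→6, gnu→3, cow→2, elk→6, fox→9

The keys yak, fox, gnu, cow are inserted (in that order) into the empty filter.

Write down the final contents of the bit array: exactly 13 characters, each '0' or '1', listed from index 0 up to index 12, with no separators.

Answer: 1111011101010

Derivation:
Start: bits=0000000000000
After insert 'yak': sets bits 3 6 7 -> bits=0001001100000
After insert 'fox': sets bits 0 1 9 -> bits=1101001101000
After insert 'gnu': sets bits 2 3 11 -> bits=1111001101010
After insert 'cow': sets bits 2 5 6 -> bits=1111011101010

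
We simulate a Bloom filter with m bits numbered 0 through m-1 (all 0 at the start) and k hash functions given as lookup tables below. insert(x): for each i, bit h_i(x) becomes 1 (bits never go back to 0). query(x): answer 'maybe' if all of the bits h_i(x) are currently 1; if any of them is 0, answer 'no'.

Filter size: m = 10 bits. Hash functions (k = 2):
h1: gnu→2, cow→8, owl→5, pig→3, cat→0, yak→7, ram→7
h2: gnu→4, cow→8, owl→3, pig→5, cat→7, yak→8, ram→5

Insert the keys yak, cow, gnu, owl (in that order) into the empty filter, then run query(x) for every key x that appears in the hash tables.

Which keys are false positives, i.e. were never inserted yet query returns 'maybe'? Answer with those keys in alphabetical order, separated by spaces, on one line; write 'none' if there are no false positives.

Answer: pig ram

Derivation:
Start: bits=0000000000
After insert 'yak': sets bits 7 8 -> bits=0000000110
After insert 'cow': sets bits 8 -> bits=0000000110
After insert 'gnu': sets bits 2 4 -> bits=0010100110
After insert 'owl': sets bits 3 5 -> bits=0011110110
Not inserted: cat pig ram — query each against bits=0011110110:
query cat: checks bit0=0, bit7=1 (has a 0) -> no => not a false positive
query pig: checks bit3=1, bit5=1 (all 1) -> maybe => FALSE POSITIVE
query ram: checks bit5=1, bit7=1 (all 1) -> maybe => FALSE POSITIVE
False positives (alphabetical): pig ram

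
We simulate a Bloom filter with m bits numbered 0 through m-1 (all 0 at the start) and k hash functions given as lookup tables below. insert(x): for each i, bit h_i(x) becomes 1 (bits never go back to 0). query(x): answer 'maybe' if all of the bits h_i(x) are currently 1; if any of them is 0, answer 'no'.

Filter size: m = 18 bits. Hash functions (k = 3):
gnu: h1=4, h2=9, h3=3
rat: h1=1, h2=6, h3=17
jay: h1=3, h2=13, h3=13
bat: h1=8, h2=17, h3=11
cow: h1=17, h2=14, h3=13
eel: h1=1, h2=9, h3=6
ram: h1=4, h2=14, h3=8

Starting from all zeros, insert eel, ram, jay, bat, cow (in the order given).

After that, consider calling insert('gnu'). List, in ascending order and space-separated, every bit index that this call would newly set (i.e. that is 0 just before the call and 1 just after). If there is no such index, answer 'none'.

Start: bits=000000000000000000
After insert 'eel': sets bits 1 6 9 -> bits=010000100100000000
After insert 'ram': sets bits 4 8 14 -> bits=010010101100001000
After insert 'jay': sets bits 3 13 -> bits=010110101100011000
After insert 'bat': sets bits 8 11 17 -> bits=010110101101011001
After insert 'cow': sets bits 13 14 17 -> bits=010110101101011001
insert 'gnu' would touch bits 3 4 9; currently bit3=1, bit4=1, bit9=1
Bits that are 0 among those (would change 0->1): none

Answer: none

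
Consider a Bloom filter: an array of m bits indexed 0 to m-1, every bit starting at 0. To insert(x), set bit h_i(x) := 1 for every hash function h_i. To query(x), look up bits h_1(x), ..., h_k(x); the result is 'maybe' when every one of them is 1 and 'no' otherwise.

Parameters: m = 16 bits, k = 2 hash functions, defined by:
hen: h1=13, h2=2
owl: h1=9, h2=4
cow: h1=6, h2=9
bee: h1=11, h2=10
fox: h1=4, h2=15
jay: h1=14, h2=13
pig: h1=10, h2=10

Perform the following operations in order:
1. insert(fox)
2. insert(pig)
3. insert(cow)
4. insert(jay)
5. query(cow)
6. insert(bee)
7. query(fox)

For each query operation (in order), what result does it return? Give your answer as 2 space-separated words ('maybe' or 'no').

Answer: maybe maybe

Derivation:
Start: bits=0000000000000000
Op 1: insert fox -> sets bits 4 15 -> bits=0000100000000001
Op 2: insert pig -> sets bits 10 -> bits=0000100000100001
Op 3: insert cow -> sets bits 6 9 -> bits=0000101001100001
Op 4: insert jay -> sets bits 13 14 -> bits=0000101001100111
Op 5: query cow -> checks bit6=1, bit9=1 (all 1) -> maybe
Op 6: insert bee -> sets bits 10 11 -> bits=0000101001110111
Op 7: query fox -> checks bit4=1, bit15=1 (all 1) -> maybe
Query results in order: maybe maybe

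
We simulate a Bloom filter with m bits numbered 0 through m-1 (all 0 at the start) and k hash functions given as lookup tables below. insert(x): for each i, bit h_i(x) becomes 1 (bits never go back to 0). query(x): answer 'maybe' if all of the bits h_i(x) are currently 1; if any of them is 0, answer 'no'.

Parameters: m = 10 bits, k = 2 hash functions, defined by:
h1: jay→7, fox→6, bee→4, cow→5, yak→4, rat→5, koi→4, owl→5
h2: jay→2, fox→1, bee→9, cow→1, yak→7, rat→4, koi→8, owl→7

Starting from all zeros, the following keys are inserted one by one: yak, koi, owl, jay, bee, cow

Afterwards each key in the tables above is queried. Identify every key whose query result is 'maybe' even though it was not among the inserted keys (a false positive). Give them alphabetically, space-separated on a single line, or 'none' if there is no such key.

Answer: rat

Derivation:
Start: bits=0000000000
After insert 'yak': sets bits 4 7 -> bits=0000100100
After insert 'koi': sets bits 4 8 -> bits=0000100110
After insert 'owl': sets bits 5 7 -> bits=0000110110
After insert 'jay': sets bits 2 7 -> bits=0010110110
After insert 'bee': sets bits 4 9 -> bits=0010110111
After insert 'cow': sets bits 1 5 -> bits=0110110111
Not inserted: fox rat — query each against bits=0110110111:
query fox: checks bit1=1, bit6=0 (has a 0) -> no => not a false positive
query rat: checks bit4=1, bit5=1 (all 1) -> maybe => FALSE POSITIVE
False positives (alphabetical): rat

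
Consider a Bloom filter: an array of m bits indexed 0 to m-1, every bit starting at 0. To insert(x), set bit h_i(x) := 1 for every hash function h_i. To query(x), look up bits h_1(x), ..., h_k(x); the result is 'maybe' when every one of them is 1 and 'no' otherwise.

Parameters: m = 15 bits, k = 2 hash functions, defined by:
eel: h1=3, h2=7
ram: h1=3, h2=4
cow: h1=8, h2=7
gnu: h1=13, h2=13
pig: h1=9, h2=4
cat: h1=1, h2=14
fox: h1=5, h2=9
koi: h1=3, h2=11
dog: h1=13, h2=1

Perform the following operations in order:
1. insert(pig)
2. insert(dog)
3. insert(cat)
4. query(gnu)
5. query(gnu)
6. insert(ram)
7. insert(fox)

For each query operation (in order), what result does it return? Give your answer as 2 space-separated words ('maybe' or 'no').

Answer: maybe maybe

Derivation:
Start: bits=000000000000000
Op 1: insert pig -> sets bits 4 9 -> bits=000010000100000
Op 2: insert dog -> sets bits 1 13 -> bits=010010000100010
Op 3: insert cat -> sets bits 1 14 -> bits=010010000100011
Op 4: query gnu -> checks bit13=1 (all 1) -> maybe
Op 5: query gnu -> checks bit13=1 (all 1) -> maybe
Op 6: insert ram -> sets bits 3 4 -> bits=010110000100011
Op 7: insert fox -> sets bits 5 9 -> bits=010111000100011
Query results in order: maybe maybe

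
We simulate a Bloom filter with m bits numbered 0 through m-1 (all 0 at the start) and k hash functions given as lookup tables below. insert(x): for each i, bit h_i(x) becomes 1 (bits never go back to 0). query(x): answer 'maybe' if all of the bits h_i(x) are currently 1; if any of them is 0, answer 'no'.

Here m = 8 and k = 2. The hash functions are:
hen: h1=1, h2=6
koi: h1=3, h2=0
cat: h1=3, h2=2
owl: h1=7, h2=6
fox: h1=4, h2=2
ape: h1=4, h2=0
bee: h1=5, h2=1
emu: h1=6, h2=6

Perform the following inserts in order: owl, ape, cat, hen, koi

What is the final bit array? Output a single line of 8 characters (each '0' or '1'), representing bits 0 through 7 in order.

Start: bits=00000000
After insert 'owl': sets bits 6 7 -> bits=00000011
After insert 'ape': sets bits 0 4 -> bits=10001011
After insert 'cat': sets bits 2 3 -> bits=10111011
After insert 'hen': sets bits 1 6 -> bits=11111011
After insert 'koi': sets bits 0 3 -> bits=11111011

Answer: 11111011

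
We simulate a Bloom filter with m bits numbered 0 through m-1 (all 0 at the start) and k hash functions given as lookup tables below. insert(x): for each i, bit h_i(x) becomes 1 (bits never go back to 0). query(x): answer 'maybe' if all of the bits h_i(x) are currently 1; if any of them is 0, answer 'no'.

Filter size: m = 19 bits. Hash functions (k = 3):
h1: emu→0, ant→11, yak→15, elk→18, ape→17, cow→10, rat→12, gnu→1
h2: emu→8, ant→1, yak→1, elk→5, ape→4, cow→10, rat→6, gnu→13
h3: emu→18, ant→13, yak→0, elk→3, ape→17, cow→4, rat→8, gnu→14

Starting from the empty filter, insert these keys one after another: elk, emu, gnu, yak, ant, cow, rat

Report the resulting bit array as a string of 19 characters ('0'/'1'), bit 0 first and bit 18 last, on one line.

Answer: 1101111010111111001

Derivation:
Start: bits=0000000000000000000
After insert 'elk': sets bits 3 5 18 -> bits=0001010000000000001
After insert 'emu': sets bits 0 8 18 -> bits=1001010010000000001
After insert 'gnu': sets bits 1 13 14 -> bits=1101010010000110001
After insert 'yak': sets bits 0 1 15 -> bits=1101010010000111001
After insert 'ant': sets bits 1 11 13 -> bits=1101010010010111001
After insert 'cow': sets bits 4 10 -> bits=1101110010110111001
After insert 'rat': sets bits 6 8 12 -> bits=1101111010111111001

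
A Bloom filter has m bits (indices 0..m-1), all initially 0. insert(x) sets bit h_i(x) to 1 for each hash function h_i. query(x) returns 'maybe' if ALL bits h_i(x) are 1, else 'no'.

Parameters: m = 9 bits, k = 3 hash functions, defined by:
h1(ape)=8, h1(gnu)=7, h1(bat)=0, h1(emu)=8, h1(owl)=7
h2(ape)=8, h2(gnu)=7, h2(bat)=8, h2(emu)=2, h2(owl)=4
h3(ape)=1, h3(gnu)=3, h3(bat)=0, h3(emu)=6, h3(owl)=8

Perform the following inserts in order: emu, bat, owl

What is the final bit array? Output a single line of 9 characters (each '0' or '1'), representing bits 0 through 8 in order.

Answer: 101010111

Derivation:
Start: bits=000000000
After insert 'emu': sets bits 2 6 8 -> bits=001000101
After insert 'bat': sets bits 0 8 -> bits=101000101
After insert 'owl': sets bits 4 7 8 -> bits=101010111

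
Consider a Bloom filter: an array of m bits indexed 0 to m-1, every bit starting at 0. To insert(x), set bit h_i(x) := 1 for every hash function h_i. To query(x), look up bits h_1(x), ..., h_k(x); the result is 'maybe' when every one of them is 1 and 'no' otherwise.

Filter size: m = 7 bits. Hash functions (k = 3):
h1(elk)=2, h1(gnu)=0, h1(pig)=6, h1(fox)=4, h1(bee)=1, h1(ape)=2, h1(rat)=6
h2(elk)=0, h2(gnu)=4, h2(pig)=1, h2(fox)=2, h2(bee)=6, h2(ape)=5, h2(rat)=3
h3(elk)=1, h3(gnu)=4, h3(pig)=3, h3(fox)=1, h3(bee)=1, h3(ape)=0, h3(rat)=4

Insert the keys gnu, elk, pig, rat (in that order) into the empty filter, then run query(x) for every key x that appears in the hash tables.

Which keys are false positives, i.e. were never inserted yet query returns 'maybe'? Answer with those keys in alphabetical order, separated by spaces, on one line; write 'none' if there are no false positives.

Answer: bee fox

Derivation:
Start: bits=0000000
After insert 'gnu': sets bits 0 4 -> bits=1000100
After insert 'elk': sets bits 0 1 2 -> bits=1110100
After insert 'pig': sets bits 1 3 6 -> bits=1111101
After insert 'rat': sets bits 3 4 6 -> bits=1111101
Not inserted: ape bee fox — query each against bits=1111101:
query ape: checks bit0=1, bit2=1, bit5=0 (has a 0) -> no => not a false positive
query bee: checks bit1=1, bit6=1 (all 1) -> maybe => FALSE POSITIVE
query fox: checks bit1=1, bit2=1, bit4=1 (all 1) -> maybe => FALSE POSITIVE
False positives (alphabetical): bee fox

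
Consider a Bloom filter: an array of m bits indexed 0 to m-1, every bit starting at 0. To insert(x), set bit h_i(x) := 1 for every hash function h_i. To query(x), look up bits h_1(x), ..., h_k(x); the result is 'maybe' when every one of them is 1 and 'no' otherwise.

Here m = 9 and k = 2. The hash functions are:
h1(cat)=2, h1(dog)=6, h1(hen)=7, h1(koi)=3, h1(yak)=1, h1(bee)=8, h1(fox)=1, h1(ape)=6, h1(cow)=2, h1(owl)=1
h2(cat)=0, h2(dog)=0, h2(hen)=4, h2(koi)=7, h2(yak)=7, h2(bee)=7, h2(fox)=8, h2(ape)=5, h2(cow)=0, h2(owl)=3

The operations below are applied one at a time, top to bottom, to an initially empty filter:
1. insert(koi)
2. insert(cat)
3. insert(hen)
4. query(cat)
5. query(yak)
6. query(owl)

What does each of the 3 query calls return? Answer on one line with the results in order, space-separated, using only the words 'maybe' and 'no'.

Start: bits=000000000
Op 1: insert koi -> sets bits 3 7 -> bits=000100010
Op 2: insert cat -> sets bits 0 2 -> bits=101100010
Op 3: insert hen -> sets bits 4 7 -> bits=101110010
Op 4: query cat -> checks bit0=1, bit2=1 (all 1) -> maybe
Op 5: query yak -> checks bit1=0, bit7=1 (has a 0) -> no
Op 6: query owl -> checks bit1=0, bit3=1 (has a 0) -> no
Query results in order: maybe no no

Answer: maybe no no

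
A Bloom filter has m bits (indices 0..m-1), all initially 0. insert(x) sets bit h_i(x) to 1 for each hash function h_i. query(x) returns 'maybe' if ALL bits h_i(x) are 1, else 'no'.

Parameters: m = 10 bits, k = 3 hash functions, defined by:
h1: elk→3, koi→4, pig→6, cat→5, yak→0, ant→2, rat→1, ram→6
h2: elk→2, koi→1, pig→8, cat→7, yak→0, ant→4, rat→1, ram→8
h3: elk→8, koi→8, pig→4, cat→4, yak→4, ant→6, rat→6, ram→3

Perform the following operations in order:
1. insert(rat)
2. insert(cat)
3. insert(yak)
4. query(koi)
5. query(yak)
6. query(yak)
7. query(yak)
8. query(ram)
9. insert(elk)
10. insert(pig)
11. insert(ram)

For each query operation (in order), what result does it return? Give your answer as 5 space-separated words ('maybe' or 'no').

Answer: no maybe maybe maybe no

Derivation:
Start: bits=0000000000
Op 1: insert rat -> sets bits 1 6 -> bits=0100001000
Op 2: insert cat -> sets bits 4 5 7 -> bits=0100111100
Op 3: insert yak -> sets bits 0 4 -> bits=1100111100
Op 4: query koi -> checks bit1=1, bit4=1, bit8=0 (has a 0) -> no
Op 5: query yak -> checks bit0=1, bit4=1 (all 1) -> maybe
Op 6: query yak -> checks bit0=1, bit4=1 (all 1) -> maybe
Op 7: query yak -> checks bit0=1, bit4=1 (all 1) -> maybe
Op 8: query ram -> checks bit3=0, bit6=1, bit8=0 (has a 0) -> no
Op 9: insert elk -> sets bits 2 3 8 -> bits=1111111110
Op 10: insert pig -> sets bits 4 6 8 -> bits=1111111110
Op 11: insert ram -> sets bits 3 6 8 -> bits=1111111110
Query results in order: no maybe maybe maybe no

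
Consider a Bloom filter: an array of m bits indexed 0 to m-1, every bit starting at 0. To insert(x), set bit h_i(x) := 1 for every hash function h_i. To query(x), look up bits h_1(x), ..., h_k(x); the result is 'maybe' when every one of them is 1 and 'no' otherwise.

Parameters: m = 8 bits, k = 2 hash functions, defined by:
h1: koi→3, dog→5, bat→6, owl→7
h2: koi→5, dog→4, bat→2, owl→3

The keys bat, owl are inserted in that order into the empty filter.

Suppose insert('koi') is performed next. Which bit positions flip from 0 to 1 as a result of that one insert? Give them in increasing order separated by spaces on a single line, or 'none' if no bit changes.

Answer: 5

Derivation:
Start: bits=00000000
After insert 'bat': sets bits 2 6 -> bits=00100010
After insert 'owl': sets bits 3 7 -> bits=00110011
insert 'koi' would touch bits 3 5; currently bit3=1, bit5=0
Bits that are 0 among those (would change 0->1): 5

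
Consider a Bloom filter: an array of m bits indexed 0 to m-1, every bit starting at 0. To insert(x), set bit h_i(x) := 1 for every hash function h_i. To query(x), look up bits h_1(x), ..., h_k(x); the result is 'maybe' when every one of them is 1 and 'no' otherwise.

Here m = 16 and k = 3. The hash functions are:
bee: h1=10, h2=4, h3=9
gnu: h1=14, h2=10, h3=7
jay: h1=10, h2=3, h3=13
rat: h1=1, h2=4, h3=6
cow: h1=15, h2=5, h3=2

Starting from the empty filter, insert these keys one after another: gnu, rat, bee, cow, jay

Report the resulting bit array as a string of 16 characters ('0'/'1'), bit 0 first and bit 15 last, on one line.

Start: bits=0000000000000000
After insert 'gnu': sets bits 7 10 14 -> bits=0000000100100010
After insert 'rat': sets bits 1 4 6 -> bits=0100101100100010
After insert 'bee': sets bits 4 9 10 -> bits=0100101101100010
After insert 'cow': sets bits 2 5 15 -> bits=0110111101100011
After insert 'jay': sets bits 3 10 13 -> bits=0111111101100111

Answer: 0111111101100111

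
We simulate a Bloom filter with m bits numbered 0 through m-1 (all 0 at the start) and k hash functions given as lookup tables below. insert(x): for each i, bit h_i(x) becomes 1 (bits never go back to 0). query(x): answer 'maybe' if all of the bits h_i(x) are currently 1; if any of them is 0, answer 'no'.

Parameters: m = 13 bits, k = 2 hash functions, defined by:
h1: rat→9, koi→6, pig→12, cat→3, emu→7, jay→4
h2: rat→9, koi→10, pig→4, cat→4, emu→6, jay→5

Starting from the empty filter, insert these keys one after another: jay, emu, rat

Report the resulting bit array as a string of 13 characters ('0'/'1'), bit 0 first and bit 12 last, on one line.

Start: bits=0000000000000
After insert 'jay': sets bits 4 5 -> bits=0000110000000
After insert 'emu': sets bits 6 7 -> bits=0000111100000
After insert 'rat': sets bits 9 -> bits=0000111101000

Answer: 0000111101000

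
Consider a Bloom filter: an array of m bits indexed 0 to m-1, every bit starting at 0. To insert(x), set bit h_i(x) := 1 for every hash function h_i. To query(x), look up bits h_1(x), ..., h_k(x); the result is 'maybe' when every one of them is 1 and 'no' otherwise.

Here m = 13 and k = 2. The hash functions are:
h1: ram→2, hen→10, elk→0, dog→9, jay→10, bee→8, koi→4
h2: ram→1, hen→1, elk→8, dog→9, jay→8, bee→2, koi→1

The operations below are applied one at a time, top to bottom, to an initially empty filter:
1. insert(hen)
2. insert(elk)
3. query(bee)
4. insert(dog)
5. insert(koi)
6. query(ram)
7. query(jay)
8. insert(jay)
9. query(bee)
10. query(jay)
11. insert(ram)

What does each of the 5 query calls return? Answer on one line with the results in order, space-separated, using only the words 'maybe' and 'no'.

Start: bits=0000000000000
Op 1: insert hen -> sets bits 1 10 -> bits=0100000000100
Op 2: insert elk -> sets bits 0 8 -> bits=1100000010100
Op 3: query bee -> checks bit2=0, bit8=1 (has a 0) -> no
Op 4: insert dog -> sets bits 9 -> bits=1100000011100
Op 5: insert koi -> sets bits 1 4 -> bits=1100100011100
Op 6: query ram -> checks bit1=1, bit2=0 (has a 0) -> no
Op 7: query jay -> checks bit8=1, bit10=1 (all 1) -> maybe
Op 8: insert jay -> sets bits 8 10 -> bits=1100100011100
Op 9: query bee -> checks bit2=0, bit8=1 (has a 0) -> no
Op 10: query jay -> checks bit8=1, bit10=1 (all 1) -> maybe
Op 11: insert ram -> sets bits 1 2 -> bits=1110100011100
Query results in order: no no maybe no maybe

Answer: no no maybe no maybe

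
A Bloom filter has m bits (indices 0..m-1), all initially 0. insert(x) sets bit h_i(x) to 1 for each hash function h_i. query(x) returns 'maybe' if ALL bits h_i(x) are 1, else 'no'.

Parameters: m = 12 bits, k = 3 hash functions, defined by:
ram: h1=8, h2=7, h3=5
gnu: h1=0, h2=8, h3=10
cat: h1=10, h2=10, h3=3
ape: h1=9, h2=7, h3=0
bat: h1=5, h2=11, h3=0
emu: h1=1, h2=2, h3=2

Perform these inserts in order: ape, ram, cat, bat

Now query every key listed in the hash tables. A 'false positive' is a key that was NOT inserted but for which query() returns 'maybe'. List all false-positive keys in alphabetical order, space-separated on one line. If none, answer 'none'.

Answer: gnu

Derivation:
Start: bits=000000000000
After insert 'ape': sets bits 0 7 9 -> bits=100000010100
After insert 'ram': sets bits 5 7 8 -> bits=100001011100
After insert 'cat': sets bits 3 10 -> bits=100101011110
After insert 'bat': sets bits 0 5 11 -> bits=100101011111
Not inserted: emu gnu — query each against bits=100101011111:
query emu: checks bit1=0, bit2=0 (has a 0) -> no => not a false positive
query gnu: checks bit0=1, bit8=1, bit10=1 (all 1) -> maybe => FALSE POSITIVE
False positives (alphabetical): gnu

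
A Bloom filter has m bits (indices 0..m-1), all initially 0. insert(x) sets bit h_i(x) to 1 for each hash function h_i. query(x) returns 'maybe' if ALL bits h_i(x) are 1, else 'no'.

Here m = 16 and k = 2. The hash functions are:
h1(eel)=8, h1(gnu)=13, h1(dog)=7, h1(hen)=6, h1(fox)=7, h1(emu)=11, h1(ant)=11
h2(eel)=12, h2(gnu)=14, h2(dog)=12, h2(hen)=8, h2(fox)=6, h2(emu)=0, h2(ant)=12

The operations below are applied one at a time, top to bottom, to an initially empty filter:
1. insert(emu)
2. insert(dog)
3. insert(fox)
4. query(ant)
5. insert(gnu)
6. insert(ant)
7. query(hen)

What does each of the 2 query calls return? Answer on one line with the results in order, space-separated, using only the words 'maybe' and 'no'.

Answer: maybe no

Derivation:
Start: bits=0000000000000000
Op 1: insert emu -> sets bits 0 11 -> bits=1000000000010000
Op 2: insert dog -> sets bits 7 12 -> bits=1000000100011000
Op 3: insert fox -> sets bits 6 7 -> bits=1000001100011000
Op 4: query ant -> checks bit11=1, bit12=1 (all 1) -> maybe
Op 5: insert gnu -> sets bits 13 14 -> bits=1000001100011110
Op 6: insert ant -> sets bits 11 12 -> bits=1000001100011110
Op 7: query hen -> checks bit6=1, bit8=0 (has a 0) -> no
Query results in order: maybe no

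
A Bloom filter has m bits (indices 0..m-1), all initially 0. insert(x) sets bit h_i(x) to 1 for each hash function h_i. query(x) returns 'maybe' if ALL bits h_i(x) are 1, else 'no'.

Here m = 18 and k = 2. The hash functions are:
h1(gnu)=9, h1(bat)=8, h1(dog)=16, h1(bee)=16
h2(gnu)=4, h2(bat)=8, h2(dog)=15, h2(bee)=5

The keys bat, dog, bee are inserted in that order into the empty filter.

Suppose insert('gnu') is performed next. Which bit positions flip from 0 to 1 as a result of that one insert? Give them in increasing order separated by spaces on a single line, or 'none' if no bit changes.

Start: bits=000000000000000000
After insert 'bat': sets bits 8 -> bits=000000001000000000
After insert 'dog': sets bits 15 16 -> bits=000000001000000110
After insert 'bee': sets bits 5 16 -> bits=000001001000000110
insert 'gnu' would touch bits 4 9; currently bit4=0, bit9=0
Bits that are 0 among those (would change 0->1): 4 9

Answer: 4 9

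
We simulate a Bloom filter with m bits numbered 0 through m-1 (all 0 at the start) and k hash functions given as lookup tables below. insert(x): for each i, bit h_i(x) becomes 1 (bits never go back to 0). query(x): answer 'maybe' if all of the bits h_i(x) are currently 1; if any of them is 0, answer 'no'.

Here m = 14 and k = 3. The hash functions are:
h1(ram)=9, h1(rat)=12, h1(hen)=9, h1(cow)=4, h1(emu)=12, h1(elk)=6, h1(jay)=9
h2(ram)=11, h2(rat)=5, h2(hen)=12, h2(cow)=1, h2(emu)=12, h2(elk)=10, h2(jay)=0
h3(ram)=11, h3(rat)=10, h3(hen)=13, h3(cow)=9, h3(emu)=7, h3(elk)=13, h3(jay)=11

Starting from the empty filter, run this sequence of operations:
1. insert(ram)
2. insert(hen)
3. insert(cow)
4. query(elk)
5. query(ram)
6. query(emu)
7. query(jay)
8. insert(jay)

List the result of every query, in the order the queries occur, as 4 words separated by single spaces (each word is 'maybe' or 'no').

Answer: no maybe no no

Derivation:
Start: bits=00000000000000
Op 1: insert ram -> sets bits 9 11 -> bits=00000000010100
Op 2: insert hen -> sets bits 9 12 13 -> bits=00000000010111
Op 3: insert cow -> sets bits 1 4 9 -> bits=01001000010111
Op 4: query elk -> checks bit6=0, bit10=0, bit13=1 (has a 0) -> no
Op 5: query ram -> checks bit9=1, bit11=1 (all 1) -> maybe
Op 6: query emu -> checks bit7=0, bit12=1 (has a 0) -> no
Op 7: query jay -> checks bit0=0, bit9=1, bit11=1 (has a 0) -> no
Op 8: insert jay -> sets bits 0 9 11 -> bits=11001000010111
Query results in order: no maybe no no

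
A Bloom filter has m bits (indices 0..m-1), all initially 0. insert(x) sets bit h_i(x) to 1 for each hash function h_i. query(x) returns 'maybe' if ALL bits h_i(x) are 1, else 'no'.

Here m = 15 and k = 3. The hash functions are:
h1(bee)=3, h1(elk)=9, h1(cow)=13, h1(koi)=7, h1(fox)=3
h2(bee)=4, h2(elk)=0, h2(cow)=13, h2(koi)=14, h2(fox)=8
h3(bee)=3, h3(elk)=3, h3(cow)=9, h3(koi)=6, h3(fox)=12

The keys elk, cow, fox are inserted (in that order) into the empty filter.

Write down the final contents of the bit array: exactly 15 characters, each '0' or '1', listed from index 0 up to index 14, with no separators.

Start: bits=000000000000000
After insert 'elk': sets bits 0 3 9 -> bits=100100000100000
After insert 'cow': sets bits 9 13 -> bits=100100000100010
After insert 'fox': sets bits 3 8 12 -> bits=100100001100110

Answer: 100100001100110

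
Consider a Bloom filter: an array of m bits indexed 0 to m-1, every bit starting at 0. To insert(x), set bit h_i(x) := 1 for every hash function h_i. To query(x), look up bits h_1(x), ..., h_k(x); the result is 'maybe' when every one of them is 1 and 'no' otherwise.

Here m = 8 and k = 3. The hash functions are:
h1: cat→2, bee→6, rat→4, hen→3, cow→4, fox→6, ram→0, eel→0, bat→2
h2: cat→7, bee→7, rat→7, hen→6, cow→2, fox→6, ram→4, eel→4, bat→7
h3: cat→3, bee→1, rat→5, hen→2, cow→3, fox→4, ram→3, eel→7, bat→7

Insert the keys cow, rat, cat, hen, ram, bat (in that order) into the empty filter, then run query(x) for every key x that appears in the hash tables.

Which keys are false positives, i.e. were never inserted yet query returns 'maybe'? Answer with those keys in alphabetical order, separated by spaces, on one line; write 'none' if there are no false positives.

Answer: eel fox

Derivation:
Start: bits=00000000
After insert 'cow': sets bits 2 3 4 -> bits=00111000
After insert 'rat': sets bits 4 5 7 -> bits=00111101
After insert 'cat': sets bits 2 3 7 -> bits=00111101
After insert 'hen': sets bits 2 3 6 -> bits=00111111
After insert 'ram': sets bits 0 3 4 -> bits=10111111
After insert 'bat': sets bits 2 7 -> bits=10111111
Not inserted: bee eel fox — query each against bits=10111111:
query bee: checks bit1=0, bit6=1, bit7=1 (has a 0) -> no => not a false positive
query eel: checks bit0=1, bit4=1, bit7=1 (all 1) -> maybe => FALSE POSITIVE
query fox: checks bit4=1, bit6=1 (all 1) -> maybe => FALSE POSITIVE
False positives (alphabetical): eel fox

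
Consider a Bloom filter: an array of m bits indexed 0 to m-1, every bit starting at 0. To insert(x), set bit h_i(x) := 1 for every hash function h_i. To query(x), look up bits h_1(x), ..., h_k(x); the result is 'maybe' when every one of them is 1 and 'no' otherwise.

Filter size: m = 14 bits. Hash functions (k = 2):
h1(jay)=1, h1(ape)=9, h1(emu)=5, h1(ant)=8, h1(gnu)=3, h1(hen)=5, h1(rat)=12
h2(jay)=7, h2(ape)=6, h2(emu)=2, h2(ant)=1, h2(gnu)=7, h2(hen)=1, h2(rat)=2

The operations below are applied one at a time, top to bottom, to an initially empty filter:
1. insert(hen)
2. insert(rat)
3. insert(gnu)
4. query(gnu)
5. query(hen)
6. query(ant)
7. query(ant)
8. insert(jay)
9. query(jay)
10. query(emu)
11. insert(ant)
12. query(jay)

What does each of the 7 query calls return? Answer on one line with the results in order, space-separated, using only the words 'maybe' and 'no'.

Answer: maybe maybe no no maybe maybe maybe

Derivation:
Start: bits=00000000000000
Op 1: insert hen -> sets bits 1 5 -> bits=01000100000000
Op 2: insert rat -> sets bits 2 12 -> bits=01100100000010
Op 3: insert gnu -> sets bits 3 7 -> bits=01110101000010
Op 4: query gnu -> checks bit3=1, bit7=1 (all 1) -> maybe
Op 5: query hen -> checks bit1=1, bit5=1 (all 1) -> maybe
Op 6: query ant -> checks bit1=1, bit8=0 (has a 0) -> no
Op 7: query ant -> checks bit1=1, bit8=0 (has a 0) -> no
Op 8: insert jay -> sets bits 1 7 -> bits=01110101000010
Op 9: query jay -> checks bit1=1, bit7=1 (all 1) -> maybe
Op 10: query emu -> checks bit2=1, bit5=1 (all 1) -> maybe
Op 11: insert ant -> sets bits 1 8 -> bits=01110101100010
Op 12: query jay -> checks bit1=1, bit7=1 (all 1) -> maybe
Query results in order: maybe maybe no no maybe maybe maybe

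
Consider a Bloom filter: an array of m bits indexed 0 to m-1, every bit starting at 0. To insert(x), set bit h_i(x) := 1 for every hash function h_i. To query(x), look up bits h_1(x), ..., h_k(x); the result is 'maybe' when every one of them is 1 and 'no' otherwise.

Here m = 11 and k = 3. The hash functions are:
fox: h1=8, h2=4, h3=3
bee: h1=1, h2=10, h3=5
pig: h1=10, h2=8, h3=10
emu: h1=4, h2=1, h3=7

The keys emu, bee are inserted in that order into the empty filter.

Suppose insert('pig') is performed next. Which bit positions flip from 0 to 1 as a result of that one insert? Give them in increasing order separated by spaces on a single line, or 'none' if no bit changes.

Start: bits=00000000000
After insert 'emu': sets bits 1 4 7 -> bits=01001001000
After insert 'bee': sets bits 1 5 10 -> bits=01001101001
insert 'pig' would touch bits 8 10; currently bit8=0, bit10=1
Bits that are 0 among those (would change 0->1): 8

Answer: 8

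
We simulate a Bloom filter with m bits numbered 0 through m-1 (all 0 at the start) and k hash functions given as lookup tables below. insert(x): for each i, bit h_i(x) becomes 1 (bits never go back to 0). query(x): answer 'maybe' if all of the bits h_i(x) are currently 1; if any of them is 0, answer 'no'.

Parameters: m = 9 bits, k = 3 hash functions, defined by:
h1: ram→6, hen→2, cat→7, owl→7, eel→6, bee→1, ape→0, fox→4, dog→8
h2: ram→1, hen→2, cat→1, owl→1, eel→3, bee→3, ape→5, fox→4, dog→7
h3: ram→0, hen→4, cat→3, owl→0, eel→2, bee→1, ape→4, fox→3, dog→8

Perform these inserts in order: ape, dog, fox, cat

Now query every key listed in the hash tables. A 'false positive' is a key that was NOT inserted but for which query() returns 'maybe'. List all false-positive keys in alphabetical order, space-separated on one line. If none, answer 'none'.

Answer: bee owl

Derivation:
Start: bits=000000000
After insert 'ape': sets bits 0 4 5 -> bits=100011000
After insert 'dog': sets bits 7 8 -> bits=100011011
After insert 'fox': sets bits 3 4 -> bits=100111011
After insert 'cat': sets bits 1 3 7 -> bits=110111011
Not inserted: bee eel hen owl ram — query each against bits=110111011:
query bee: checks bit1=1, bit3=1 (all 1) -> maybe => FALSE POSITIVE
query eel: checks bit2=0, bit3=1, bit6=0 (has a 0) -> no => not a false positive
query hen: checks bit2=0, bit4=1 (has a 0) -> no => not a false positive
query owl: checks bit0=1, bit1=1, bit7=1 (all 1) -> maybe => FALSE POSITIVE
query ram: checks bit0=1, bit1=1, bit6=0 (has a 0) -> no => not a false positive
False positives (alphabetical): bee owl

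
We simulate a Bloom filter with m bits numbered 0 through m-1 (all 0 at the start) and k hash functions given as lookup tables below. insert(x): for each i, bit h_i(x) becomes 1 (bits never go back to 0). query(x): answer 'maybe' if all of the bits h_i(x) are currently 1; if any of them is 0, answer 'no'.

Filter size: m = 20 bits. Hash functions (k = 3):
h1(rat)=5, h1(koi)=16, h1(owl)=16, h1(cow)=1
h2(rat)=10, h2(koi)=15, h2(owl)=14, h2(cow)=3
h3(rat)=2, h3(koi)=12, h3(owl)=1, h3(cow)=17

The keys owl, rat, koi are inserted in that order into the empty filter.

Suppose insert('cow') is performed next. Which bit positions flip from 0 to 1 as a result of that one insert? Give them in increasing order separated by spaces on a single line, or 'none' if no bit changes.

Answer: 3 17

Derivation:
Start: bits=00000000000000000000
After insert 'owl': sets bits 1 14 16 -> bits=01000000000000101000
After insert 'rat': sets bits 2 5 10 -> bits=01100100001000101000
After insert 'koi': sets bits 12 15 16 -> bits=01100100001010111000
insert 'cow' would touch bits 1 3 17; currently bit1=1, bit3=0, bit17=0
Bits that are 0 among those (would change 0->1): 3 17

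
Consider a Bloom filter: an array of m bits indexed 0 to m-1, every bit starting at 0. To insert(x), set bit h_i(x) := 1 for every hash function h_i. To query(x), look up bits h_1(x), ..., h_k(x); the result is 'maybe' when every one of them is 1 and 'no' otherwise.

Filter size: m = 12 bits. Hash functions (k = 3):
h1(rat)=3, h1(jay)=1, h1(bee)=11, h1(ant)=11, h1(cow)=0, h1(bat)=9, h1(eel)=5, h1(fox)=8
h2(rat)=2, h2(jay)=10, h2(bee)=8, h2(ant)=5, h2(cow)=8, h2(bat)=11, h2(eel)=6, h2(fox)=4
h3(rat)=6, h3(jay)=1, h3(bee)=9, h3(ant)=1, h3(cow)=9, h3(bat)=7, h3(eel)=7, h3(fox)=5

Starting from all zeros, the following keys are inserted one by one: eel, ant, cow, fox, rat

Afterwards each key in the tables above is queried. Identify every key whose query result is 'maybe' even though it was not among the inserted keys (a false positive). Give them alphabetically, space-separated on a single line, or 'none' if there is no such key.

Answer: bat bee

Derivation:
Start: bits=000000000000
After insert 'eel': sets bits 5 6 7 -> bits=000001110000
After insert 'ant': sets bits 1 5 11 -> bits=010001110001
After insert 'cow': sets bits 0 8 9 -> bits=110001111101
After insert 'fox': sets bits 4 5 8 -> bits=110011111101
After insert 'rat': sets bits 2 3 6 -> bits=111111111101
Not inserted: bat bee jay — query each against bits=111111111101:
query bat: checks bit7=1, bit9=1, bit11=1 (all 1) -> maybe => FALSE POSITIVE
query bee: checks bit8=1, bit9=1, bit11=1 (all 1) -> maybe => FALSE POSITIVE
query jay: checks bit1=1, bit10=0 (has a 0) -> no => not a false positive
False positives (alphabetical): bat bee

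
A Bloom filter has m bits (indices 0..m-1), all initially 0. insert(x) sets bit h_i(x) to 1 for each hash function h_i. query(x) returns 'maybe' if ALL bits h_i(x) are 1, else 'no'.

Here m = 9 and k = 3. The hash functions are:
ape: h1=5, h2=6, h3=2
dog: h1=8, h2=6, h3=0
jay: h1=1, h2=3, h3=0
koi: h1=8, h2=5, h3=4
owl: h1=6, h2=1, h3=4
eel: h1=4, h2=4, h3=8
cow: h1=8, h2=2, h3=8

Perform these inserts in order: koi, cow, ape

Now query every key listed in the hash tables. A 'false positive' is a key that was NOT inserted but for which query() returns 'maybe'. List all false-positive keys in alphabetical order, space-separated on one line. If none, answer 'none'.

Answer: eel

Derivation:
Start: bits=000000000
After insert 'koi': sets bits 4 5 8 -> bits=000011001
After insert 'cow': sets bits 2 8 -> bits=001011001
After insert 'ape': sets bits 2 5 6 -> bits=001011101
Not inserted: dog eel jay owl — query each against bits=001011101:
query dog: checks bit0=0, bit6=1, bit8=1 (has a 0) -> no => not a false positive
query eel: checks bit4=1, bit8=1 (all 1) -> maybe => FALSE POSITIVE
query jay: checks bit0=0, bit1=0, bit3=0 (has a 0) -> no => not a false positive
query owl: checks bit1=0, bit4=1, bit6=1 (has a 0) -> no => not a false positive
False positives (alphabetical): eel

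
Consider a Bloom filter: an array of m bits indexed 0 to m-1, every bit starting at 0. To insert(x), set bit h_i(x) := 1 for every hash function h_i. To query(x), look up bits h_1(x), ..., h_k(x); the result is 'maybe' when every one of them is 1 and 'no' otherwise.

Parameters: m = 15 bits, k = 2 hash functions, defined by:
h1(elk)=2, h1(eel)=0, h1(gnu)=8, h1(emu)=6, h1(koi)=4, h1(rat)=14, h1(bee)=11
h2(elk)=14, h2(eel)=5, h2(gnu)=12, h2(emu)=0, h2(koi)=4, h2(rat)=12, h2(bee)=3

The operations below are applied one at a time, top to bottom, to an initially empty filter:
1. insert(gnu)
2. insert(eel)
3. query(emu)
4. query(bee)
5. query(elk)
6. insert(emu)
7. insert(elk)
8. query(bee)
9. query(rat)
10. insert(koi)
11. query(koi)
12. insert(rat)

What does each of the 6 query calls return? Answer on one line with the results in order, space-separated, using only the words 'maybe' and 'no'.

Answer: no no no no maybe maybe

Derivation:
Start: bits=000000000000000
Op 1: insert gnu -> sets bits 8 12 -> bits=000000001000100
Op 2: insert eel -> sets bits 0 5 -> bits=100001001000100
Op 3: query emu -> checks bit0=1, bit6=0 (has a 0) -> no
Op 4: query bee -> checks bit3=0, bit11=0 (has a 0) -> no
Op 5: query elk -> checks bit2=0, bit14=0 (has a 0) -> no
Op 6: insert emu -> sets bits 0 6 -> bits=100001101000100
Op 7: insert elk -> sets bits 2 14 -> bits=101001101000101
Op 8: query bee -> checks bit3=0, bit11=0 (has a 0) -> no
Op 9: query rat -> checks bit12=1, bit14=1 (all 1) -> maybe
Op 10: insert koi -> sets bits 4 -> bits=101011101000101
Op 11: query koi -> checks bit4=1 (all 1) -> maybe
Op 12: insert rat -> sets bits 12 14 -> bits=101011101000101
Query results in order: no no no no maybe maybe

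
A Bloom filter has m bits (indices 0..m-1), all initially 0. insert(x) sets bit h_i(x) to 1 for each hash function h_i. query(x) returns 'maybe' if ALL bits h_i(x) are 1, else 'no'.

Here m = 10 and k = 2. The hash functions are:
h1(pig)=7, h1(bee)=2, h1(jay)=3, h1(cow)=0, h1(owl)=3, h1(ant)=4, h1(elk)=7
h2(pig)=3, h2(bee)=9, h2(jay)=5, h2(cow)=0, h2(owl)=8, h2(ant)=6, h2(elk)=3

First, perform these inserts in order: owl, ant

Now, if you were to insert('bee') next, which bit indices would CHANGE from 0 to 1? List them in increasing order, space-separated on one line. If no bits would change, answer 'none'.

Answer: 2 9

Derivation:
Start: bits=0000000000
After insert 'owl': sets bits 3 8 -> bits=0001000010
After insert 'ant': sets bits 4 6 -> bits=0001101010
insert 'bee' would touch bits 2 9; currently bit2=0, bit9=0
Bits that are 0 among those (would change 0->1): 2 9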